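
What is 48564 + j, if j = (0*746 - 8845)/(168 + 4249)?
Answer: 214498343/4417 ≈ 48562.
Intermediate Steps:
j = -8845/4417 (j = (0 - 8845)/4417 = -8845*1/4417 = -8845/4417 ≈ -2.0025)
48564 + j = 48564 - 8845/4417 = 214498343/4417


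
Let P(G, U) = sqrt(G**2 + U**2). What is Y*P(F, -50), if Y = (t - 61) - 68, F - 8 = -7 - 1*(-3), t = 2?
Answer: -254*sqrt(629) ≈ -6370.3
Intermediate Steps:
F = 4 (F = 8 + (-7 - 1*(-3)) = 8 + (-7 + 3) = 8 - 4 = 4)
Y = -127 (Y = (2 - 61) - 68 = -59 - 68 = -127)
Y*P(F, -50) = -127*sqrt(4**2 + (-50)**2) = -127*sqrt(16 + 2500) = -254*sqrt(629)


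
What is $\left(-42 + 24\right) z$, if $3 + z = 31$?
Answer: $-504$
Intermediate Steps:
$z = 28$ ($z = -3 + 31 = 28$)
$\left(-42 + 24\right) z = \left(-42 + 24\right) 28 = \left(-18\right) 28 = -504$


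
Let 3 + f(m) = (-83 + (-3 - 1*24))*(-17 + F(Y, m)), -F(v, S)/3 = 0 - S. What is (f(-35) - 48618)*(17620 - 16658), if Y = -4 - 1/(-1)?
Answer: -33863362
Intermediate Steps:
Y = -3 (Y = -4 - 1*(-1) = -4 + 1 = -3)
F(v, S) = 3*S (F(v, S) = -3*(0 - S) = -(-3)*S = 3*S)
f(m) = 1867 - 330*m (f(m) = -3 + (-83 + (-3 - 1*24))*(-17 + 3*m) = -3 + (-83 + (-3 - 24))*(-17 + 3*m) = -3 + (-83 - 27)*(-17 + 3*m) = -3 - 110*(-17 + 3*m) = -3 + (1870 - 330*m) = 1867 - 330*m)
(f(-35) - 48618)*(17620 - 16658) = ((1867 - 330*(-35)) - 48618)*(17620 - 16658) = ((1867 + 11550) - 48618)*962 = (13417 - 48618)*962 = -35201*962 = -33863362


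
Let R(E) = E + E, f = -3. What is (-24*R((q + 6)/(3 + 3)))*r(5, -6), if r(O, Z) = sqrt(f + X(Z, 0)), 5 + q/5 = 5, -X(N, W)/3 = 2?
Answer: -144*I ≈ -144.0*I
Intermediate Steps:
X(N, W) = -6 (X(N, W) = -3*2 = -6)
q = 0 (q = -25 + 5*5 = -25 + 25 = 0)
r(O, Z) = 3*I (r(O, Z) = sqrt(-3 - 6) = sqrt(-9) = 3*I)
R(E) = 2*E
(-24*R((q + 6)/(3 + 3)))*r(5, -6) = (-48*(0 + 6)/(3 + 3))*(3*I) = (-48*6/6)*(3*I) = (-48*6*(1/6))*(3*I) = (-48)*(3*I) = (-24*2)*(3*I) = -144*I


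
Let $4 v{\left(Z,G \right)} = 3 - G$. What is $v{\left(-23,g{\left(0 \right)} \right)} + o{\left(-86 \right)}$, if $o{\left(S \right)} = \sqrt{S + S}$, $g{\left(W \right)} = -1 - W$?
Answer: $1 + 2 i \sqrt{43} \approx 1.0 + 13.115 i$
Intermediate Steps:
$v{\left(Z,G \right)} = \frac{3}{4} - \frac{G}{4}$ ($v{\left(Z,G \right)} = \frac{3 - G}{4} = \frac{3}{4} - \frac{G}{4}$)
$o{\left(S \right)} = \sqrt{2} \sqrt{S}$ ($o{\left(S \right)} = \sqrt{2 S} = \sqrt{2} \sqrt{S}$)
$v{\left(-23,g{\left(0 \right)} \right)} + o{\left(-86 \right)} = \left(\frac{3}{4} - \frac{-1 - 0}{4}\right) + \sqrt{2} \sqrt{-86} = \left(\frac{3}{4} - \frac{-1 + 0}{4}\right) + \sqrt{2} i \sqrt{86} = \left(\frac{3}{4} - - \frac{1}{4}\right) + 2 i \sqrt{43} = \left(\frac{3}{4} + \frac{1}{4}\right) + 2 i \sqrt{43} = 1 + 2 i \sqrt{43}$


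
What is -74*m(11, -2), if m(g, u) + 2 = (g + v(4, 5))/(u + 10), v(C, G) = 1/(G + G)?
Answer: 1813/40 ≈ 45.325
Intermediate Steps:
v(C, G) = 1/(2*G)
m(g, u) = -2 + (1/10 + g)/(10 + u) (m(g, u) = -2 + (g + (1/2)/5)/(u + 10) = -2 + (g + (1/2)*(1/5))/(10 + u) = -2 + (g + 1/10)/(10 + u) = -2 + (1/10 + g)/(10 + u))
-74*m(11, -2) = -74*(-199/10 + 11 - 2*(-2))/(10 - 2) = -74*(-199/10 + 11 + 4)/8 = -37*(-49)/(4*10) = -74*(-49/80) = 1813/40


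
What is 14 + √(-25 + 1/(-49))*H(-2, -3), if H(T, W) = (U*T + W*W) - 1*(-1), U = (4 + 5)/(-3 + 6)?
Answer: 14 + 4*I*√1226/7 ≈ 14.0 + 20.008*I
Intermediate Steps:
U = 3 (U = 9/3 = 9*(⅓) = 3)
H(T, W) = 1 + W² + 3*T (H(T, W) = (3*T + W*W) - 1*(-1) = (3*T + W²) + 1 = (W² + 3*T) + 1 = 1 + W² + 3*T)
14 + √(-25 + 1/(-49))*H(-2, -3) = 14 + √(-25 + 1/(-49))*(1 + (-3)² + 3*(-2)) = 14 + √(-25 - 1/49)*(1 + 9 - 6) = 14 + √(-1226/49)*4 = 14 + (I*√1226/7)*4 = 14 + 4*I*√1226/7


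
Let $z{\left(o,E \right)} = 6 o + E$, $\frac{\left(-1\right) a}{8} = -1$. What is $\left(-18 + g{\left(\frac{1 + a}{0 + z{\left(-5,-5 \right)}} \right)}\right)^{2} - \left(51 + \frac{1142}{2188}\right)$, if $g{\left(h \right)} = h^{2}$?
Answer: $\frac{443422107209}{1641683750} \approx 270.1$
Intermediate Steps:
$a = 8$ ($a = \left(-8\right) \left(-1\right) = 8$)
$z{\left(o,E \right)} = E + 6 o$
$\left(-18 + g{\left(\frac{1 + a}{0 + z{\left(-5,-5 \right)}} \right)}\right)^{2} - \left(51 + \frac{1142}{2188}\right) = \left(-18 + \left(\frac{1 + 8}{0 + \left(-5 + 6 \left(-5\right)\right)}\right)^{2}\right)^{2} - \left(51 + \frac{1142}{2188}\right) = \left(-18 + \left(\frac{9}{0 - 35}\right)^{2}\right)^{2} - \frac{56365}{1094} = \left(-18 + \left(\frac{9}{-35}\right)^{2}\right)^{2} - \frac{56365}{1094} = \left(-18 + \left(9 \left(- \frac{1}{35}\right)\right)^{2}\right)^{2} - \frac{56365}{1094} = \left(-18 + \left(- \frac{9}{35}\right)^{2}\right)^{2} - \frac{56365}{1094} = \left(-18 + \frac{81}{1225}\right)^{2} - \frac{56365}{1094} = \left(- \frac{21969}{1225}\right)^{2} - \frac{56365}{1094} = \frac{482636961}{1500625} - \frac{56365}{1094} = \frac{443422107209}{1641683750}$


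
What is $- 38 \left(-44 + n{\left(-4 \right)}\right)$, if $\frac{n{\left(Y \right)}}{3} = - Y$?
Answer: $1216$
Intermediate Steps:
$n{\left(Y \right)} = - 3 Y$ ($n{\left(Y \right)} = 3 \left(- Y\right) = - 3 Y$)
$- 38 \left(-44 + n{\left(-4 \right)}\right) = - 38 \left(-44 - -12\right) = - 38 \left(-44 + 12\right) = \left(-38\right) \left(-32\right) = 1216$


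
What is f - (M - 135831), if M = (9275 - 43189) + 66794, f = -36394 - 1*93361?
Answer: -26804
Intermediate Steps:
f = -129755 (f = -36394 - 93361 = -129755)
M = 32880 (M = -33914 + 66794 = 32880)
f - (M - 135831) = -129755 - (32880 - 135831) = -129755 - 1*(-102951) = -129755 + 102951 = -26804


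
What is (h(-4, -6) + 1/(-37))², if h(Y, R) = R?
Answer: 49729/1369 ≈ 36.325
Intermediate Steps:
(h(-4, -6) + 1/(-37))² = (-6 + 1/(-37))² = (-6 - 1/37)² = (-223/37)² = 49729/1369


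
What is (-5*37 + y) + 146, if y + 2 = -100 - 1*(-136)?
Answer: -5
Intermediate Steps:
y = 34 (y = -2 + (-100 - 1*(-136)) = -2 + (-100 + 136) = -2 + 36 = 34)
(-5*37 + y) + 146 = (-5*37 + 34) + 146 = (-185 + 34) + 146 = -151 + 146 = -5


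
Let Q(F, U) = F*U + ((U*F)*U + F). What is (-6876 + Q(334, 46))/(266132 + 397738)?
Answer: 119261/110645 ≈ 1.0779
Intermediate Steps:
Q(F, U) = F + F*U + F*U² (Q(F, U) = F*U + ((F*U)*U + F) = F*U + (F*U² + F) = F*U + (F + F*U²) = F + F*U + F*U²)
(-6876 + Q(334, 46))/(266132 + 397738) = (-6876 + 334*(1 + 46 + 46²))/(266132 + 397738) = (-6876 + 334*(1 + 46 + 2116))/663870 = (-6876 + 334*2163)*(1/663870) = (-6876 + 722442)*(1/663870) = 715566*(1/663870) = 119261/110645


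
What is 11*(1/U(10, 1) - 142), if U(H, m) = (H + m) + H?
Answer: -32791/21 ≈ -1561.5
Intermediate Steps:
U(H, m) = m + 2*H
11*(1/U(10, 1) - 142) = 11*(1/(1 + 2*10) - 142) = 11*(1/(1 + 20) - 142) = 11*(1/21 - 142) = 11*(-2981/21) = -32791/21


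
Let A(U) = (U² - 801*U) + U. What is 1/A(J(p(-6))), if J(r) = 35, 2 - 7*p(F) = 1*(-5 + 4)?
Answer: -1/26775 ≈ -3.7348e-5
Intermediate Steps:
p(F) = 3/7 (p(F) = 2/7 - (-5 + 4)/7 = 2/7 - (-1)/7 = 2/7 - ⅐*(-1) = 2/7 + ⅐ = 3/7)
A(U) = U² - 800*U
1/A(J(p(-6))) = 1/(35*(-800 + 35)) = 1/(35*(-765)) = 1/(-26775) = -1/26775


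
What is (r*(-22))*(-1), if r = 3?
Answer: 66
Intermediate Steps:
(r*(-22))*(-1) = (3*(-22))*(-1) = -66*(-1) = 66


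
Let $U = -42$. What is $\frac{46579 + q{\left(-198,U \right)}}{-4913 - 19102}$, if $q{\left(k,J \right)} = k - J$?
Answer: $- \frac{46423}{24015} \approx -1.9331$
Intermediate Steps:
$\frac{46579 + q{\left(-198,U \right)}}{-4913 - 19102} = \frac{46579 - 156}{-4913 - 19102} = \frac{46579 + \left(-198 + 42\right)}{-24015} = \left(46579 - 156\right) \left(- \frac{1}{24015}\right) = 46423 \left(- \frac{1}{24015}\right) = - \frac{46423}{24015}$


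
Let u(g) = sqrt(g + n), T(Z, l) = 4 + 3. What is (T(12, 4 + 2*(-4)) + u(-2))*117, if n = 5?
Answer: 819 + 117*sqrt(3) ≈ 1021.7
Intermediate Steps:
T(Z, l) = 7
u(g) = sqrt(5 + g) (u(g) = sqrt(g + 5) = sqrt(5 + g))
(T(12, 4 + 2*(-4)) + u(-2))*117 = (7 + sqrt(5 - 2))*117 = (7 + sqrt(3))*117 = 819 + 117*sqrt(3)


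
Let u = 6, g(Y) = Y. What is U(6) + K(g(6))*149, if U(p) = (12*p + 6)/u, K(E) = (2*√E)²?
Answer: 3589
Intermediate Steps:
K(E) = 4*E
U(p) = 1 + 2*p (U(p) = (12*p + 6)/6 = (6 + 12*p)*(⅙) = 1 + 2*p)
U(6) + K(g(6))*149 = (1 + 2*6) + (4*6)*149 = (1 + 12) + 24*149 = 13 + 3576 = 3589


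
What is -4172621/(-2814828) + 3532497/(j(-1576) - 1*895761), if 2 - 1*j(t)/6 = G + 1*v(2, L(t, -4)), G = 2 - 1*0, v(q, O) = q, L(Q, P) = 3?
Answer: -2068550078161/840482307348 ≈ -2.4611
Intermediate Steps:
G = 2 (G = 2 + 0 = 2)
j(t) = -12 (j(t) = 12 - 6*(2 + 1*2) = 12 - 6*(2 + 2) = 12 - 6*4 = 12 - 24 = -12)
-4172621/(-2814828) + 3532497/(j(-1576) - 1*895761) = -4172621/(-2814828) + 3532497/(-12 - 1*895761) = -4172621*(-1/2814828) + 3532497/(-12 - 895761) = 4172621/2814828 + 3532497/(-895773) = 4172621/2814828 + 3532497*(-1/895773) = 4172621/2814828 - 1177499/298591 = -2068550078161/840482307348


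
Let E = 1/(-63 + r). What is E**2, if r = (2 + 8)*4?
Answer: 1/529 ≈ 0.0018904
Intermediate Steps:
r = 40 (r = 10*4 = 40)
E = -1/23 (E = 1/(-63 + 40) = 1/(-23) = -1/23 ≈ -0.043478)
E**2 = (-1/23)**2 = 1/529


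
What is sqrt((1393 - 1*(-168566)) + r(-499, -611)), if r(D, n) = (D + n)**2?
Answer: sqrt(1402059) ≈ 1184.1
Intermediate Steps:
sqrt((1393 - 1*(-168566)) + r(-499, -611)) = sqrt((1393 - 1*(-168566)) + (-499 - 611)**2) = sqrt((1393 + 168566) + (-1110)**2) = sqrt(169959 + 1232100) = sqrt(1402059)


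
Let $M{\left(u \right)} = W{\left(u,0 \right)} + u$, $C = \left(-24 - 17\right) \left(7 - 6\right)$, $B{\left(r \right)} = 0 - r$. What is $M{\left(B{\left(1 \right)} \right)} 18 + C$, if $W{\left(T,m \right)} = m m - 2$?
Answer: $-95$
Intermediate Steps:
$B{\left(r \right)} = - r$
$C = -41$ ($C = \left(-41\right) 1 = -41$)
$W{\left(T,m \right)} = -2 + m^{2}$ ($W{\left(T,m \right)} = m^{2} - 2 = -2 + m^{2}$)
$M{\left(u \right)} = -2 + u$ ($M{\left(u \right)} = \left(-2 + 0^{2}\right) + u = \left(-2 + 0\right) + u = -2 + u$)
$M{\left(B{\left(1 \right)} \right)} 18 + C = \left(-2 - 1\right) 18 - 41 = \left(-3\right) 18 - 41 = -54 - 41 = -95$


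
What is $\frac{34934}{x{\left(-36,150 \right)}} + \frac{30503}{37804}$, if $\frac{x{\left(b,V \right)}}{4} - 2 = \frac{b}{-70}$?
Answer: $\frac{5779163727}{1663376} \approx 3474.4$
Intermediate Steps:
$x{\left(b,V \right)} = 8 - \frac{2 b}{35}$ ($x{\left(b,V \right)} = 8 + 4 \frac{b}{-70} = 8 + 4 b \left(- \frac{1}{70}\right) = 8 + 4 \left(- \frac{b}{70}\right) = 8 - \frac{2 b}{35}$)
$\frac{34934}{x{\left(-36,150 \right)}} + \frac{30503}{37804} = \frac{34934}{8 - - \frac{72}{35}} + \frac{30503}{37804} = \frac{34934}{8 + \frac{72}{35}} + 30503 \cdot \frac{1}{37804} = \frac{34934}{\frac{352}{35}} + \frac{30503}{37804} = 34934 \cdot \frac{35}{352} + \frac{30503}{37804} = \frac{611345}{176} + \frac{30503}{37804} = \frac{5779163727}{1663376}$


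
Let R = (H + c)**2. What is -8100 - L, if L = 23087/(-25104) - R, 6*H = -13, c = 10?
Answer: -605336711/75312 ≈ -8037.7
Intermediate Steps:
H = -13/6 (H = (1/6)*(-13) = -13/6 ≈ -2.1667)
R = 2209/36 (R = (-13/6 + 10)**2 = (47/6)**2 = 2209/36 ≈ 61.361)
L = -4690489/75312 (L = 23087/(-25104) - 1*2209/36 = 23087*(-1/25104) - 2209/36 = -23087/25104 - 2209/36 = -4690489/75312 ≈ -62.281)
-8100 - L = -8100 - 1*(-4690489/75312) = -8100 + 4690489/75312 = -605336711/75312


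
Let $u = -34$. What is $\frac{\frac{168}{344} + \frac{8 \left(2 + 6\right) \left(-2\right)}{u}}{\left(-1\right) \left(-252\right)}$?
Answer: $\frac{3109}{184212} \approx 0.016877$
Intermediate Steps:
$\frac{\frac{168}{344} + \frac{8 \left(2 + 6\right) \left(-2\right)}{u}}{\left(-1\right) \left(-252\right)} = \frac{\frac{168}{344} + \frac{8 \left(2 + 6\right) \left(-2\right)}{-34}}{\left(-1\right) \left(-252\right)} = \frac{168 \cdot \frac{1}{344} + 8 \cdot 8 \left(-2\right) \left(- \frac{1}{34}\right)}{252} = \left(\frac{21}{43} + 64 \left(-2\right) \left(- \frac{1}{34}\right)\right) \frac{1}{252} = \left(\frac{21}{43} - - \frac{64}{17}\right) \frac{1}{252} = \left(\frac{21}{43} + \frac{64}{17}\right) \frac{1}{252} = \frac{3109}{731} \cdot \frac{1}{252} = \frac{3109}{184212}$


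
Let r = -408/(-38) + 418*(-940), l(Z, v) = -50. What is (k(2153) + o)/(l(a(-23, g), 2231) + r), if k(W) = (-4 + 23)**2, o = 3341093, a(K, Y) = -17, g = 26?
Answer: -10581271/1244371 ≈ -8.5033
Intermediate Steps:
k(W) = 361 (k(W) = 19**2 = 361)
r = -7465276/19 (r = -408*(-1/38) - 392920 = 204/19 - 392920 = -7465276/19 ≈ -3.9291e+5)
(k(2153) + o)/(l(a(-23, g), 2231) + r) = (361 + 3341093)/(-50 - 7465276/19) = 3341454/(-7466226/19) = 3341454*(-19/7466226) = -10581271/1244371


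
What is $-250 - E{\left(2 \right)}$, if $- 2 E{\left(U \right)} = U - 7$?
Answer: $- \frac{505}{2} \approx -252.5$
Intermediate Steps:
$E{\left(U \right)} = \frac{7}{2} - \frac{U}{2}$ ($E{\left(U \right)} = - \frac{U - 7}{2} = - \frac{-7 + U}{2} = \frac{7}{2} - \frac{U}{2}$)
$-250 - E{\left(2 \right)} = -250 - \left(\frac{7}{2} - 1\right) = -250 - \frac{5}{2} = - \frac{505}{2}$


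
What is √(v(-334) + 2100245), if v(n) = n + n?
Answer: √2099577 ≈ 1449.0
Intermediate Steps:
v(n) = 2*n
√(v(-334) + 2100245) = √(2*(-334) + 2100245) = √(-668 + 2100245) = √2099577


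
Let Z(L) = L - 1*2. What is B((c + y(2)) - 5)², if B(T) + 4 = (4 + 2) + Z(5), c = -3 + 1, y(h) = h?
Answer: 25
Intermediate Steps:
c = -2
Z(L) = -2 + L (Z(L) = L - 2 = -2 + L)
B(T) = 5 (B(T) = -4 + ((4 + 2) + (-2 + 5)) = -4 + (6 + 3) = -4 + 9 = 5)
B((c + y(2)) - 5)² = 5² = 25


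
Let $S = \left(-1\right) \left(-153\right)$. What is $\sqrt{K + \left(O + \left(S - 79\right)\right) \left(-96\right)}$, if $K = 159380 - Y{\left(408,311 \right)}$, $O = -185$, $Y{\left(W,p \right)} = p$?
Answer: $5 \sqrt{6789} \approx 411.98$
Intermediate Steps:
$S = 153$
$K = 159069$ ($K = 159380 - 311 = 159069$)
$\sqrt{K + \left(O + \left(S - 79\right)\right) \left(-96\right)} = \sqrt{159069 + \left(-185 + \left(153 - 79\right)\right) \left(-96\right)} = \sqrt{159069 + \left(-185 + 74\right) \left(-96\right)} = \sqrt{159069 - -10656} = \sqrt{159069 + 10656} = \sqrt{169725} = 5 \sqrt{6789}$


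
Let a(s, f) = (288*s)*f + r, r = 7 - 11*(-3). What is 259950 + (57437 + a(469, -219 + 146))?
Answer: -9542829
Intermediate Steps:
r = 40 (r = 7 + 33 = 40)
a(s, f) = 40 + 288*f*s (a(s, f) = (288*s)*f + 40 = 288*f*s + 40 = 40 + 288*f*s)
259950 + (57437 + a(469, -219 + 146)) = 259950 + (57437 + (40 + 288*(-219 + 146)*469)) = 259950 + (57437 + (40 + 288*(-73)*469)) = 259950 + (57437 + (40 - 9860256)) = 259950 + (57437 - 9860216) = 259950 - 9802779 = -9542829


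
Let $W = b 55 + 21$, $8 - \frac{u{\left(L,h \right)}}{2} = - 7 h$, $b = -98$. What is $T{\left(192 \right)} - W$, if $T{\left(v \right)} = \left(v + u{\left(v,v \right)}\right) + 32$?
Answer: $8297$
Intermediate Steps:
$u{\left(L,h \right)} = 16 + 14 h$ ($u{\left(L,h \right)} = 16 - 2 \left(- 7 h\right) = 16 + 14 h$)
$T{\left(v \right)} = 48 + 15 v$ ($T{\left(v \right)} = \left(v + \left(16 + 14 v\right)\right) + 32 = \left(16 + 15 v\right) + 32 = 48 + 15 v$)
$W = -5369$ ($W = \left(-98\right) 55 + 21 = -5390 + 21 = -5369$)
$T{\left(192 \right)} - W = \left(48 + 15 \cdot 192\right) - -5369 = \left(48 + 2880\right) + 5369 = 2928 + 5369 = 8297$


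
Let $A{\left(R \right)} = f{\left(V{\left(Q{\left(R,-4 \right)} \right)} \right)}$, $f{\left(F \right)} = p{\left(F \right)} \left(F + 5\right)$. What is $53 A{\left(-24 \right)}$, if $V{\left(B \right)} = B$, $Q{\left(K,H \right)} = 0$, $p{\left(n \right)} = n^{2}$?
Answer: $0$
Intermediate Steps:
$f{\left(F \right)} = F^{2} \left(5 + F\right)$ ($f{\left(F \right)} = F^{2} \left(F + 5\right) = F^{2} \left(5 + F\right)$)
$A{\left(R \right)} = 0$ ($A{\left(R \right)} = 0^{2} \left(5 + 0\right) = 0 \cdot 5 = 0$)
$53 A{\left(-24 \right)} = 53 \cdot 0 = 0$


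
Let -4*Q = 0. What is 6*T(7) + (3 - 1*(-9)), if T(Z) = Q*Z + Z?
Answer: 54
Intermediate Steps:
Q = 0 (Q = -¼*0 = 0)
T(Z) = Z (T(Z) = 0*Z + Z = 0 + Z = Z)
6*T(7) + (3 - 1*(-9)) = 6*7 + (3 - 1*(-9)) = 42 + (3 + 9) = 42 + 12 = 54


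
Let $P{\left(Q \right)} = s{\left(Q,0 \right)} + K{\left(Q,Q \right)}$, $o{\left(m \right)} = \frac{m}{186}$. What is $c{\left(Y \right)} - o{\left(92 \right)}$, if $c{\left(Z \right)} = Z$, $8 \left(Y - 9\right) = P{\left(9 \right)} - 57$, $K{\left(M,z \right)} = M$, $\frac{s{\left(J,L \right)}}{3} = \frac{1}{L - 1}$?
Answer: $\frac{1585}{744} \approx 2.1304$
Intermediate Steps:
$s{\left(J,L \right)} = \frac{3}{-1 + L}$ ($s{\left(J,L \right)} = \frac{3}{L - 1} = \frac{3}{-1 + L}$)
$o{\left(m \right)} = \frac{m}{186}$ ($o{\left(m \right)} = m \frac{1}{186} = \frac{m}{186}$)
$P{\left(Q \right)} = -3 + Q$ ($P{\left(Q \right)} = \frac{3}{-1 + 0} + Q = \frac{3}{-1} + Q = 3 \left(-1\right) + Q = -3 + Q$)
$Y = \frac{21}{8}$ ($Y = 9 + \frac{\left(-3 + 9\right) - 57}{8} = 9 + \frac{6 - 57}{8} = 9 + \frac{1}{8} \left(-51\right) = 9 - \frac{51}{8} = \frac{21}{8} \approx 2.625$)
$c{\left(Y \right)} - o{\left(92 \right)} = \frac{21}{8} - \frac{1}{186} \cdot 92 = \frac{21}{8} - \frac{46}{93} = \frac{1585}{744}$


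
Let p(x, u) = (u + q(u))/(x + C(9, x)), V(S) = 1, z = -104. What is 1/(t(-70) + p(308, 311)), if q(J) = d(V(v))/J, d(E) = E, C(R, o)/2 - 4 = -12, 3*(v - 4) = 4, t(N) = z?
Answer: -45406/4673863 ≈ -0.0097149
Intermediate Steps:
t(N) = -104
v = 16/3 (v = 4 + (1/3)*4 = 4 + 4/3 = 16/3 ≈ 5.3333)
C(R, o) = -16 (C(R, o) = 8 + 2*(-12) = 8 - 24 = -16)
q(J) = 1/J
p(x, u) = (u + 1/u)/(-16 + x) (p(x, u) = (u + 1/u)/(x - 16) = (u + 1/u)/(-16 + x))
1/(t(-70) + p(308, 311)) = 1/(-104 + (1 + 311**2)/(311*(-16 + 308))) = 1/(-104 + (1/311)*(1 + 96721)/292) = 1/(-104 + (1/311)*(1/292)*96722) = 1/(-104 + 48361/45406) = 1/(-4673863/45406) = -45406/4673863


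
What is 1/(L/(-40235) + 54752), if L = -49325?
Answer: 8047/440599209 ≈ 1.8264e-5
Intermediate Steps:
1/(L/(-40235) + 54752) = 1/(-49325/(-40235) + 54752) = 1/(-49325*(-1/40235) + 54752) = 1/(9865/8047 + 54752) = 1/(440599209/8047) = 8047/440599209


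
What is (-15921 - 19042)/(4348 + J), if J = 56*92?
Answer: -34963/9500 ≈ -3.6803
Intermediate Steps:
J = 5152
(-15921 - 19042)/(4348 + J) = (-15921 - 19042)/(4348 + 5152) = -34963/9500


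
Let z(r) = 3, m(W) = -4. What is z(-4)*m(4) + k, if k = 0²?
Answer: -12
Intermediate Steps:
k = 0
z(-4)*m(4) + k = 3*(-4) + 0 = -12 + 0 = -12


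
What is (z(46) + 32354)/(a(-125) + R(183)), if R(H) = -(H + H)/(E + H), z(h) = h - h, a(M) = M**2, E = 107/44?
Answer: 37710898/18209753 ≈ 2.0709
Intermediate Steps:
E = 107/44 (E = 107*(1/44) = 107/44 ≈ 2.4318)
z(h) = 0
R(H) = -2*H/(107/44 + H) (R(H) = -(H + H)/(107/44 + H) = -2*H/(107/44 + H))
(z(46) + 32354)/(a(-125) + R(183)) = (0 + 32354)/((-125)**2 - 88*183/(107 + 44*183)) = 32354/(15625 - 88*183/(107 + 8052)) = 32354/(15625 - 88*183/8159) = 32354/(15625 - 88*183*1/8159) = 32354/(15625 - 16104/8159) = 32354/(127468271/8159) = 32354*(8159/127468271) = 37710898/18209753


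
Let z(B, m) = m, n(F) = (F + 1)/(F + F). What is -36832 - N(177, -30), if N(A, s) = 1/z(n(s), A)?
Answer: -6519265/177 ≈ -36832.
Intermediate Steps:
n(F) = (1 + F)/(2*F) (n(F) = (1 + F)/((2*F)) = (1 + F)*(1/(2*F)) = (1 + F)/(2*F))
N(A, s) = 1/A
-36832 - N(177, -30) = -36832 - 1/177 = -6519265/177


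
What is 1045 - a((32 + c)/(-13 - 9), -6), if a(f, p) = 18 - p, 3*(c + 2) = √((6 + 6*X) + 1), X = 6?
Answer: 1021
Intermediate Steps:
c = -2 + √43/3 (c = -2 + √((6 + 6*6) + 1)/3 = -2 + √((6 + 36) + 1)/3 = -2 + √(42 + 1)/3 = -2 + √43/3 ≈ 0.18581)
1045 - a((32 + c)/(-13 - 9), -6) = 1045 - (18 - 1*(-6)) = 1045 - (18 + 6) = 1045 - 1*24 = 1045 - 24 = 1021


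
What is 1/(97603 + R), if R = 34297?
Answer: 1/131900 ≈ 7.5815e-6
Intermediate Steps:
1/(97603 + R) = 1/(97603 + 34297) = 1/131900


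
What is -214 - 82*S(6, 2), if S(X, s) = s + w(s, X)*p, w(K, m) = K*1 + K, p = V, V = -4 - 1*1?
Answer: 1262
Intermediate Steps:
V = -5 (V = -4 - 1 = -5)
p = -5
w(K, m) = 2*K (w(K, m) = K + K = 2*K)
S(X, s) = -9*s (S(X, s) = s + (2*s)*(-5) = s - 10*s = -9*s)
-214 - 82*S(6, 2) = -214 - (-738)*2 = -214 - 82*(-18) = -214 + 1476 = 1262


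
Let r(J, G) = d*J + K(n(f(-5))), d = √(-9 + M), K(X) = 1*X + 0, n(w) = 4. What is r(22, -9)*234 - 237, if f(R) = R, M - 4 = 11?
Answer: 699 + 5148*√6 ≈ 13309.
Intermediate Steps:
M = 15 (M = 4 + 11 = 15)
K(X) = X (K(X) = X + 0 = X)
d = √6 (d = √(-9 + 15) = √6 ≈ 2.4495)
r(J, G) = 4 + J*√6 (r(J, G) = √6*J + 4 = J*√6 + 4 = 4 + J*√6)
r(22, -9)*234 - 237 = (4 + 22*√6)*234 - 237 = (936 + 5148*√6) - 237 = 699 + 5148*√6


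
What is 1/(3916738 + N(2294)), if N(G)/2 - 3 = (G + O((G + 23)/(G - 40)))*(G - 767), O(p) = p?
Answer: 161/1759047257 ≈ 9.1527e-8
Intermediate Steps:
N(G) = 6 + 2*(-767 + G)*(G + (23 + G)/(-40 + G)) (N(G) = 6 + 2*((G + (G + 23)/(G - 40))*(G - 767)) = 6 + 2*((G + (23 + G)/(-40 + G))*(-767 + G)) = 6 + 2*((-767 + G)*(G + (23 + G)/(-40 + G))) = 6 + 2*(-767 + G)*(G + (23 + G)/(-40 + G)))
1/(3916738 + N(2294)) = 1/(3916738 + 2*(-17761 + 2294**3 - 806*2294**2 + 29939*2294)/(-40 + 2294)) = 1/(3916738 + 2*(-17761 + 12072028184 - 806*5262436 + 68680066)/2254) = 1/(3916738 + 2*(1/2254)*(-17761 + 12072028184 - 4241523416 + 68680066)) = 1/(3916738 + 2*(1/2254)*7899167073) = 1/(3916738 + 1128452439/161) = 1/(1759047257/161) = 161/1759047257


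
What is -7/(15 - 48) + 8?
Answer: 271/33 ≈ 8.2121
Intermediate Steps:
-7/(15 - 48) + 8 = -7/(-33) + 8 = -1/33*(-7) + 8 = 7/33 + 8 = 271/33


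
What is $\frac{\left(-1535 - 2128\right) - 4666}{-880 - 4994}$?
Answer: $\frac{8329}{5874} \approx 1.4179$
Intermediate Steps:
$\frac{\left(-1535 - 2128\right) - 4666}{-880 - 4994} = \frac{-3663 - 4666}{-5874} = \left(-8329\right) \left(- \frac{1}{5874}\right) = \frac{8329}{5874}$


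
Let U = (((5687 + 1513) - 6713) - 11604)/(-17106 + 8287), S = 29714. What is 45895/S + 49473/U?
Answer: 12964799342033/330330538 ≈ 39248.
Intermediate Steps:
U = 11117/8819 (U = ((7200 - 6713) - 11604)/(-8819) = (487 - 11604)*(-1/8819) = -11117*(-1/8819) = 11117/8819 ≈ 1.2606)
45895/S + 49473/U = 45895/29714 + 49473/(11117/8819) = 45895*(1/29714) + 49473*(8819/11117) = 45895/29714 + 436302387/11117 = 12964799342033/330330538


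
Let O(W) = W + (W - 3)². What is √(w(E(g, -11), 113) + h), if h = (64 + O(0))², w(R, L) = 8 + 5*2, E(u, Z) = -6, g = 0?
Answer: √5347 ≈ 73.123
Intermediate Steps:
O(W) = W + (-3 + W)²
w(R, L) = 18 (w(R, L) = 8 + 10 = 18)
h = 5329 (h = (64 + (0 + (-3 + 0)²))² = (64 + (0 + (-3)²))² = (64 + (0 + 9))² = (64 + 9)² = 73² = 5329)
√(w(E(g, -11), 113) + h) = √(18 + 5329) = √5347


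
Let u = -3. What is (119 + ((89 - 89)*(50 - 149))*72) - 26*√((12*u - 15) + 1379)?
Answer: 119 - 104*√83 ≈ -828.49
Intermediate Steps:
(119 + ((89 - 89)*(50 - 149))*72) - 26*√((12*u - 15) + 1379) = (119 + ((89 - 89)*(50 - 149))*72) - 26*√((12*(-3) - 15) + 1379) = (119 + (0*(-99))*72) - 26*√((-36 - 15) + 1379) = (119 + 0*72) - 26*√(-51 + 1379) = (119 + 0) - 104*√83 = 119 - 104*√83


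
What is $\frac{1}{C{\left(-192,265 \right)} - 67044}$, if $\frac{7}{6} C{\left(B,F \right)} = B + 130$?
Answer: $- \frac{7}{469680} \approx -1.4904 \cdot 10^{-5}$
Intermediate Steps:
$C{\left(B,F \right)} = \frac{780}{7} + \frac{6 B}{7}$ ($C{\left(B,F \right)} = \frac{6 \left(B + 130\right)}{7} = \frac{6 \left(130 + B\right)}{7} = \frac{780}{7} + \frac{6 B}{7}$)
$\frac{1}{C{\left(-192,265 \right)} - 67044} = \frac{1}{\left(\frac{780}{7} + \frac{6}{7} \left(-192\right)\right) - 67044} = \frac{1}{\left(\frac{780}{7} - \frac{1152}{7}\right) - 67044} = \frac{1}{- \frac{372}{7} - 67044} = \frac{1}{- \frac{469680}{7}} = - \frac{7}{469680}$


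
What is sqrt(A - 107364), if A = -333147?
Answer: I*sqrt(440511) ≈ 663.71*I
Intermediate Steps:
sqrt(A - 107364) = sqrt(-333147 - 107364) = sqrt(-440511) = I*sqrt(440511)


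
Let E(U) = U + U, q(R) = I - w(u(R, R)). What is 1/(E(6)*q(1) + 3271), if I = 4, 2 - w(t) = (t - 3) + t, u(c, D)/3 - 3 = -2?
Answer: 1/3331 ≈ 0.00030021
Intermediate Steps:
u(c, D) = 3 (u(c, D) = 9 + 3*(-2) = 9 - 6 = 3)
w(t) = 5 - 2*t (w(t) = 2 - ((t - 3) + t) = 2 - ((-3 + t) + t) = 2 - (-3 + 2*t) = 2 + (3 - 2*t) = 5 - 2*t)
q(R) = 5 (q(R) = 4 - (5 - 2*3) = 4 - (5 - 6) = 4 - 1*(-1) = 4 + 1 = 5)
E(U) = 2*U
1/(E(6)*q(1) + 3271) = 1/((2*6)*5 + 3271) = 1/(12*5 + 3271) = 1/(60 + 3271) = 1/3331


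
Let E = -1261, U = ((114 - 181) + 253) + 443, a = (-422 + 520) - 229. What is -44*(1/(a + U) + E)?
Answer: 13815494/249 ≈ 55484.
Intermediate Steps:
a = -131 (a = 98 - 229 = -131)
U = 629 (U = (-67 + 253) + 443 = 186 + 443 = 629)
-44*(1/(a + U) + E) = -44*(1/(-131 + 629) - 1261) = -44*(1/498 - 1261) = -44*(-627977/498) = 13815494/249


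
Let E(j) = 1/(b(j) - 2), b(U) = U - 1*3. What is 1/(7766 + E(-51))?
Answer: 56/434895 ≈ 0.00012877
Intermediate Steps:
b(U) = -3 + U (b(U) = U - 3 = -3 + U)
E(j) = 1/(-5 + j) (E(j) = 1/((-3 + j) - 2) = 1/(-5 + j))
1/(7766 + E(-51)) = 1/(7766 + 1/(-5 - 51)) = 1/(7766 + 1/(-56)) = 1/(7766 - 1/56) = 1/(434895/56) = 56/434895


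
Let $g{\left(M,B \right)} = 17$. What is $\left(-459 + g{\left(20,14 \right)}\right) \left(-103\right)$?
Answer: $45526$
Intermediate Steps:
$\left(-459 + g{\left(20,14 \right)}\right) \left(-103\right) = \left(-459 + 17\right) \left(-103\right) = \left(-442\right) \left(-103\right) = 45526$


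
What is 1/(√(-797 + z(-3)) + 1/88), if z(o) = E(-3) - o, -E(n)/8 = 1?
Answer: 88/6210689 - 7744*I*√802/6210689 ≈ 1.4169e-5 - 0.035311*I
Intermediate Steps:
E(n) = -8 (E(n) = -8*1 = -8)
z(o) = -8 - o
1/(√(-797 + z(-3)) + 1/88) = 1/(√(-797 + (-8 - 1*(-3))) + 1/88) = 1/(√(-797 + (-8 + 3)) + 1/88) = 1/(√(-797 - 5) + 1/88) = 1/(√(-802) + 1/88) = 1/(I*√802 + 1/88) = 1/(1/88 + I*√802)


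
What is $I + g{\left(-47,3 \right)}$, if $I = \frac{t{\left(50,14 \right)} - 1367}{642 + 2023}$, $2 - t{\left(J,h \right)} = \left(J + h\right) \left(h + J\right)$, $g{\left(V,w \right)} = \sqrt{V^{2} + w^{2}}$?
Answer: $- \frac{5461}{2665} + \sqrt{2218} \approx 45.047$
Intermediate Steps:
$t{\left(J,h \right)} = 2 - \left(J + h\right)^{2}$ ($t{\left(J,h \right)} = 2 - \left(J + h\right) \left(h + J\right) = 2 - \left(J + h\right) \left(J + h\right) = 2 - \left(J + h\right)^{2}$)
$I = - \frac{5461}{2665}$ ($I = \frac{\left(2 - \left(50 + 14\right)^{2}\right) - 1367}{642 + 2023} = \frac{\left(2 - 64^{2}\right) - 1367}{2665} = \left(\left(2 - 4096\right) - 1367\right) \frac{1}{2665} = \left(-4094 - 1367\right) \frac{1}{2665} = \left(-5461\right) \frac{1}{2665} = - \frac{5461}{2665} \approx -2.0492$)
$I + g{\left(-47,3 \right)} = - \frac{5461}{2665} + \sqrt{\left(-47\right)^{2} + 3^{2}} = - \frac{5461}{2665} + \sqrt{2209 + 9} = - \frac{5461}{2665} + \sqrt{2218}$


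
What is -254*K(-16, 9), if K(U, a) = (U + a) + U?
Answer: 5842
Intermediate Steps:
K(U, a) = a + 2*U
-254*K(-16, 9) = -254*(9 + 2*(-16)) = -254*(9 - 32) = -254*(-23) = 5842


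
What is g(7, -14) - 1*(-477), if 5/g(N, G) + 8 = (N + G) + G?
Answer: 13828/29 ≈ 476.83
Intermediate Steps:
g(N, G) = 5/(-8 + N + 2*G) (g(N, G) = 5/(-8 + ((N + G) + G)) = 5/(-8 + ((G + N) + G)) = 5/(-8 + (N + 2*G)) = 5/(-8 + N + 2*G))
g(7, -14) - 1*(-477) = 5/(-8 + 7 + 2*(-14)) - 1*(-477) = 5/(-8 + 7 - 28) + 477 = 5/(-29) + 477 = 5*(-1/29) + 477 = -5/29 + 477 = 13828/29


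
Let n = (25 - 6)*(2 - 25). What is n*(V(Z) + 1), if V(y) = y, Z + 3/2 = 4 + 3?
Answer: -5681/2 ≈ -2840.5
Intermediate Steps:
Z = 11/2 (Z = -3/2 + (4 + 3) = -3/2 + 7 = 11/2 ≈ 5.5000)
n = -437 (n = 19*(-23) = -437)
n*(V(Z) + 1) = -437*(11/2 + 1) = -437*13/2 = -5681/2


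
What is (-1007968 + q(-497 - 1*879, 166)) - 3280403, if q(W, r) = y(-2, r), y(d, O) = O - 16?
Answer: -4288221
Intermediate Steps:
y(d, O) = -16 + O
q(W, r) = -16 + r
(-1007968 + q(-497 - 1*879, 166)) - 3280403 = (-1007968 + (-16 + 166)) - 3280403 = (-1007968 + 150) - 3280403 = -1007818 - 3280403 = -4288221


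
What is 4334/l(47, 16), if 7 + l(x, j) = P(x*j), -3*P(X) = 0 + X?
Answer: -13002/773 ≈ -16.820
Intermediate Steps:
P(X) = -X/3 (P(X) = -(0 + X)/3 = -X/3)
l(x, j) = -7 - j*x/3 (l(x, j) = -7 - x*j/3 = -7 - j*x/3)
4334/l(47, 16) = 4334/(-7 - ⅓*16*47) = 4334/(-7 - 752/3) = 4334/(-773/3) = 4334*(-3/773) = -13002/773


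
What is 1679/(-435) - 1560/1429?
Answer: -3077891/621615 ≈ -4.9514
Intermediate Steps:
1679/(-435) - 1560/1429 = 1679*(-1/435) - 1560*1/1429 = -1679/435 - 1560/1429 = -3077891/621615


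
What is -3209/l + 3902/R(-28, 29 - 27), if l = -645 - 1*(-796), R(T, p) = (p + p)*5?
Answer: 262511/1510 ≈ 173.85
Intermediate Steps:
R(T, p) = 10*p (R(T, p) = (2*p)*5 = 10*p)
l = 151 (l = -645 + 796 = 151)
-3209/l + 3902/R(-28, 29 - 27) = -3209/151 + 3902/((10*(29 - 27))) = -3209*1/151 + 3902/((10*2)) = -3209/151 + 3902/20 = -3209/151 + 3902*(1/20) = -3209/151 + 1951/10 = 262511/1510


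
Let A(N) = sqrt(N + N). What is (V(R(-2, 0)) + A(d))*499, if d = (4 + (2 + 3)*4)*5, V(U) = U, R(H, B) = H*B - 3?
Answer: -1497 + 1996*sqrt(15) ≈ 6233.5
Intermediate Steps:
R(H, B) = -3 + B*H (R(H, B) = B*H - 3 = -3 + B*H)
d = 120 (d = (4 + 5*4)*5 = (4 + 20)*5 = 24*5 = 120)
A(N) = sqrt(2)*sqrt(N) (A(N) = sqrt(2*N) = sqrt(2)*sqrt(N))
(V(R(-2, 0)) + A(d))*499 = ((-3 + 0*(-2)) + sqrt(2)*sqrt(120))*499 = ((-3 + 0) + sqrt(2)*(2*sqrt(30)))*499 = (-3 + 4*sqrt(15))*499 = -1497 + 1996*sqrt(15)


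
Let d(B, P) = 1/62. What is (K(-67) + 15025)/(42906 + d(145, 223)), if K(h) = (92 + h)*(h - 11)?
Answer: 810650/2660173 ≈ 0.30474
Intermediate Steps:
d(B, P) = 1/62
K(h) = (-11 + h)*(92 + h) (K(h) = (92 + h)*(-11 + h) = (-11 + h)*(92 + h))
(K(-67) + 15025)/(42906 + d(145, 223)) = ((-1012 + (-67)**2 + 81*(-67)) + 15025)/(42906 + 1/62) = ((-1012 + 4489 - 5427) + 15025)/(2660173/62) = (-1950 + 15025)*(62/2660173) = 13075*(62/2660173) = 810650/2660173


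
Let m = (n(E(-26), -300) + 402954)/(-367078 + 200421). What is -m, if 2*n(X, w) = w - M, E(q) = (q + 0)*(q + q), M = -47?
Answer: 805655/333314 ≈ 2.4171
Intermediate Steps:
E(q) = 2*q² (E(q) = q*(2*q) = 2*q²)
n(X, w) = 47/2 + w/2 (n(X, w) = (w - 1*(-47))/2 = (w + 47)/2 = (47 + w)/2 = 47/2 + w/2)
m = -805655/333314 (m = ((47/2 + (½)*(-300)) + 402954)/(-367078 + 200421) = ((47/2 - 150) + 402954)/(-166657) = (-253/2 + 402954)*(-1/166657) = (805655/2)*(-1/166657) = -805655/333314 ≈ -2.4171)
-m = -1*(-805655/333314) = 805655/333314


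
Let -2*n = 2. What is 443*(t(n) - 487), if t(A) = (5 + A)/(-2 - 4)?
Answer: -648109/3 ≈ -2.1604e+5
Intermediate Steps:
n = -1 (n = -½*2 = -1)
t(A) = -⅚ - A/6 (t(A) = (5 + A)/(-6) = (5 + A)*(-⅙) = -⅚ - A/6)
443*(t(n) - 487) = 443*((-⅚ - ⅙*(-1)) - 487) = 443*((-⅚ + ⅙) - 487) = 443*(-⅔ - 487) = 443*(-1463/3) = -648109/3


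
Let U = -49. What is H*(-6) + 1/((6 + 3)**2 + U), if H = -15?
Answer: 2881/32 ≈ 90.031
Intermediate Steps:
H*(-6) + 1/((6 + 3)**2 + U) = -15*(-6) + 1/((6 + 3)**2 - 49) = 90 + 1/(9**2 - 49) = 90 + 1/(81 - 49) = 90 + 1/32 = 2881/32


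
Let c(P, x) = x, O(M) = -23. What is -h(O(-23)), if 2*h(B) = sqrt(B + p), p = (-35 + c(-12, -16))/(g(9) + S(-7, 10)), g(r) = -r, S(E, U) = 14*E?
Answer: -I*sqrt(257870)/214 ≈ -2.3729*I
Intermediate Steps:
p = 51/107 (p = (-35 - 16)/(-1*9 + 14*(-7)) = -51/(-9 - 98) = -51/(-107) = -51*(-1/107) = 51/107 ≈ 0.47664)
h(B) = sqrt(51/107 + B)/2 (h(B) = sqrt(B + 51/107)/2 = sqrt(51/107 + B)/2)
-h(O(-23)) = -sqrt(5457 + 11449*(-23))/214 = -sqrt(5457 - 263327)/214 = -sqrt(-257870)/214 = -I*sqrt(257870)/214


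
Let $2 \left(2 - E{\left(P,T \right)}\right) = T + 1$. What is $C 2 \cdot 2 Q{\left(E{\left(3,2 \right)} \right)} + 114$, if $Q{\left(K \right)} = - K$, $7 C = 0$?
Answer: $114$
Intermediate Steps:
$C = 0$ ($C = \frac{1}{7} \cdot 0 = 0$)
$E{\left(P,T \right)} = \frac{3}{2} - \frac{T}{2}$ ($E{\left(P,T \right)} = 2 - \frac{T + 1}{2} = 2 - \frac{1 + T}{2} = 2 - \left(\frac{1}{2} + \frac{T}{2}\right) = \frac{3}{2} - \frac{T}{2}$)
$C 2 \cdot 2 Q{\left(E{\left(3,2 \right)} \right)} + 114 = 0 \cdot 2 \cdot 2 \left(- (\frac{3}{2} - 1)\right) + 114 = 0 \cdot 2 \left(- (\frac{3}{2} - 1)\right) + 114 = 0 \left(\left(-1\right) \frac{1}{2}\right) + 114 = 0 \left(- \frac{1}{2}\right) + 114 = 0 + 114 = 114$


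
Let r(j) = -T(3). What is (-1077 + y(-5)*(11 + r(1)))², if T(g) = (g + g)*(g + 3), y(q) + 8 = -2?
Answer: 683929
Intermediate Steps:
y(q) = -10 (y(q) = -8 - 2 = -10)
T(g) = 2*g*(3 + g) (T(g) = (2*g)*(3 + g) = 2*g*(3 + g))
r(j) = -36 (r(j) = -2*3*(3 + 3) = -2*3*6 = -1*36 = -36)
(-1077 + y(-5)*(11 + r(1)))² = (-1077 - 10*(11 - 36))² = (-1077 - 10*(-25))² = (-1077 + 250)² = (-827)² = 683929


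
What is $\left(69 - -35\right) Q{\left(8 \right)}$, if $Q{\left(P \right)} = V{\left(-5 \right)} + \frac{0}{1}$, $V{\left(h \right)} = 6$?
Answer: $624$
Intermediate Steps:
$Q{\left(P \right)} = 6$ ($Q{\left(P \right)} = 6 + \frac{0}{1} = 6 + 0 \cdot 1 = 6 + 0 = 6$)
$\left(69 - -35\right) Q{\left(8 \right)} = \left(69 - -35\right) 6 = \left(69 + 35\right) 6 = 104 \cdot 6 = 624$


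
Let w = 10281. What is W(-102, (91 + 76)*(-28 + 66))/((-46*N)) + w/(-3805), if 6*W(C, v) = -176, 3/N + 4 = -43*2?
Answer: -1910663/87515 ≈ -21.832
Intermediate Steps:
N = -1/30 (N = 3/(-4 - 43*2) = 3/(-4 - 86) = 3/(-90) = 3*(-1/90) = -1/30 ≈ -0.033333)
W(C, v) = -88/3 (W(C, v) = (⅙)*(-176) = -88/3)
W(-102, (91 + 76)*(-28 + 66))/((-46*N)) + w/(-3805) = -88/(3*((-46*(-1/30)))) + 10281/(-3805) = -88/(3*23/15) + 10281*(-1/3805) = -88/3*15/23 - 10281/3805 = -440/23 - 10281/3805 = -1910663/87515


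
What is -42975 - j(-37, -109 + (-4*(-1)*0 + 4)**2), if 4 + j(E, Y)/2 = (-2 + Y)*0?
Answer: -42967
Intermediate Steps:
j(E, Y) = -8 (j(E, Y) = -8 + 2*((-2 + Y)*0) = -8 + 2*0 = -8 + 0 = -8)
-42975 - j(-37, -109 + (-4*(-1)*0 + 4)**2) = -42975 - 1*(-8) = -42975 + 8 = -42967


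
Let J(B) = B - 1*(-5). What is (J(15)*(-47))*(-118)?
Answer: 110920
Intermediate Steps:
J(B) = 5 + B (J(B) = B + 5 = 5 + B)
(J(15)*(-47))*(-118) = ((5 + 15)*(-47))*(-118) = (20*(-47))*(-118) = -940*(-118) = 110920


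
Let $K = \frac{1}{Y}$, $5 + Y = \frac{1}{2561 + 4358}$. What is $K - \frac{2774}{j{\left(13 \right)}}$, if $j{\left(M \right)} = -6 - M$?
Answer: $\frac{5043805}{34594} \approx 145.8$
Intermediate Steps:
$Y = - \frac{34594}{6919}$ ($Y = -5 + \frac{1}{2561 + 4358} = -5 + \frac{1}{6919} = - \frac{34594}{6919} \approx -4.9999$)
$K = - \frac{6919}{34594}$ ($K = \frac{1}{- \frac{34594}{6919}} = - \frac{6919}{34594} \approx -0.20001$)
$K - \frac{2774}{j{\left(13 \right)}} = - \frac{6919}{34594} - \frac{2774}{-6 - 13} = - \frac{6919}{34594} - \frac{2774}{-19} = - \frac{6919}{34594} - -146 = - \frac{6919}{34594} + 146 = \frac{5043805}{34594}$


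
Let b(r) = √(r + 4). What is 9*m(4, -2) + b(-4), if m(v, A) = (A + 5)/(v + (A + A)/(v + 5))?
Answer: 243/32 ≈ 7.5938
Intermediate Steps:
b(r) = √(4 + r)
m(v, A) = (5 + A)/(v + 2*A/(5 + v)) (m(v, A) = (5 + A)/(v + (2*A)/(5 + v)) = (5 + A)/(v + 2*A/(5 + v)))
9*m(4, -2) + b(-4) = 9*((25 + 5*(-2) + 5*4 - 2*4)/(4² + 2*(-2) + 5*4)) + √(4 - 4) = 9*((25 - 10 + 20 - 8)/(16 - 4 + 20)) + √0 = 9*(27/32) + 0 = 243/32 + 0 = 243/32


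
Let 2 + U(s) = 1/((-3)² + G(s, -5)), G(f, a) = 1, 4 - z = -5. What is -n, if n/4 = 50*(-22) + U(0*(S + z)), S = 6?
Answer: 22038/5 ≈ 4407.6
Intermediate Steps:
z = 9 (z = 4 - 1*(-5) = 4 + 5 = 9)
U(s) = -19/10 (U(s) = -2 + 1/((-3)² + 1) = -2 + 1/(9 + 1) = -2 + 1/10 = -2 + ⅒ = -19/10)
n = -22038/5 (n = 4*(50*(-22) - 19/10) = 4*(-1100 - 19/10) = 4*(-11019/10) = -22038/5 ≈ -4407.6)
-n = -1*(-22038/5) = 22038/5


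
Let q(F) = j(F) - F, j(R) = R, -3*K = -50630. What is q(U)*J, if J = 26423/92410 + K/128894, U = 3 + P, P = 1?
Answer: 0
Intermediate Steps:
K = 50630/3 (K = -1/3*(-50630) = 50630/3 ≈ 16877.)
U = 4 (U = 3 + 1 = 4)
J = 7448008393/17866641810 (J = 26423/92410 + (50630/3)/128894 = 26423*(1/92410) + (50630/3)*(1/128894) = 26423/92410 + 25315/193341 = 7448008393/17866641810 ≈ 0.41687)
q(F) = 0 (q(F) = F - F = 0)
q(U)*J = 0*(7448008393/17866641810) = 0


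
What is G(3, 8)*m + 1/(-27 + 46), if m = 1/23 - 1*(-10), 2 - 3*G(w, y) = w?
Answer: -1440/437 ≈ -3.2952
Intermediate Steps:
G(w, y) = 2/3 - w/3
m = 231/23 (m = 1/23 + 10 = 231/23 ≈ 10.043)
G(3, 8)*m + 1/(-27 + 46) = (2/3 - 1/3*3)*(231/23) + 1/(-27 + 46) = (2/3 - 1)*(231/23) + 1/19 = -1/3*231/23 + 1/19 = -77/23 + 1/19 = -1440/437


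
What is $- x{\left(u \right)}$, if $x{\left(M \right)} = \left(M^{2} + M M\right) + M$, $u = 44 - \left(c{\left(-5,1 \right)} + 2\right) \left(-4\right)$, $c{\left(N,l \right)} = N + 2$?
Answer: $-3240$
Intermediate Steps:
$c{\left(N,l \right)} = 2 + N$
$u = 40$ ($u = 44 - \left(\left(2 - 5\right) + 2\right) \left(-4\right) = 44 - \left(-3 + 2\right) \left(-4\right) = 44 - \left(-1\right) \left(-4\right) = 44 - 4 = 40$)
$x{\left(M \right)} = M + 2 M^{2}$ ($x{\left(M \right)} = \left(M^{2} + M^{2}\right) + M = 2 M^{2} + M = M + 2 M^{2}$)
$- x{\left(u \right)} = - 40 \left(1 + 2 \cdot 40\right) = - 40 \left(1 + 80\right) = - 40 \cdot 81 = \left(-1\right) 3240 = -3240$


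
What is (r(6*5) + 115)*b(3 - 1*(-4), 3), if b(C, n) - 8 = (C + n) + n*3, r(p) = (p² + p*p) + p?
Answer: 52515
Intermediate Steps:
r(p) = p + 2*p² (r(p) = (p² + p²) + p = 2*p² + p = p + 2*p²)
b(C, n) = 8 + C + 4*n (b(C, n) = 8 + ((C + n) + n*3) = 8 + ((C + n) + 3*n) = 8 + (C + 4*n) = 8 + C + 4*n)
(r(6*5) + 115)*b(3 - 1*(-4), 3) = ((6*5)*(1 + 2*(6*5)) + 115)*(8 + (3 - 1*(-4)) + 4*3) = (30*(1 + 2*30) + 115)*(8 + (3 + 4) + 12) = (30*(1 + 60) + 115)*(8 + 7 + 12) = (30*61 + 115)*27 = (1830 + 115)*27 = 1945*27 = 52515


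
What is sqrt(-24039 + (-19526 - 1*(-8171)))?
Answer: I*sqrt(35394) ≈ 188.13*I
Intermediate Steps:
sqrt(-24039 + (-19526 - 1*(-8171))) = sqrt(-24039 + (-19526 + 8171)) = sqrt(-24039 - 11355) = sqrt(-35394) = I*sqrt(35394)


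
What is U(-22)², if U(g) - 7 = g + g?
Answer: 1369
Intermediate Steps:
U(g) = 7 + 2*g (U(g) = 7 + (g + g) = 7 + 2*g)
U(-22)² = (7 + 2*(-22))² = (7 - 44)² = (-37)² = 1369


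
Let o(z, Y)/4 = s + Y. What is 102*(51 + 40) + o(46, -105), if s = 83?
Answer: 9194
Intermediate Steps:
o(z, Y) = 332 + 4*Y (o(z, Y) = 4*(83 + Y) = 332 + 4*Y)
102*(51 + 40) + o(46, -105) = 102*(51 + 40) + (332 + 4*(-105)) = 102*91 + (332 - 420) = 9282 - 88 = 9194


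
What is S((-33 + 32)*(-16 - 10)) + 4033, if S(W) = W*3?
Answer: 4111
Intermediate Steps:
S(W) = 3*W
S((-33 + 32)*(-16 - 10)) + 4033 = 3*((-33 + 32)*(-16 - 10)) + 4033 = 3*(-1*(-26)) + 4033 = 3*26 + 4033 = 78 + 4033 = 4111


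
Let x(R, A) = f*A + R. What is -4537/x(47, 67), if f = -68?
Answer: 4537/4509 ≈ 1.0062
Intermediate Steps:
x(R, A) = R - 68*A (x(R, A) = -68*A + R = R - 68*A)
-4537/x(47, 67) = -4537/(47 - 68*67) = -4537/(47 - 4556) = -4537/(-4509) = -4537*(-1/4509) = 4537/4509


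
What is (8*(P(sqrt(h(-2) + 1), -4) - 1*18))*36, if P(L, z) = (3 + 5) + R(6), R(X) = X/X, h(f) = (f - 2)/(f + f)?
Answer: -2592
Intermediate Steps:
h(f) = (-2 + f)/(2*f) (h(f) = (-2 + f)/((2*f)) = (-2 + f)*(1/(2*f)) = (-2 + f)/(2*f))
R(X) = 1
P(L, z) = 9 (P(L, z) = (3 + 5) + 1 = 8 + 1 = 9)
(8*(P(sqrt(h(-2) + 1), -4) - 1*18))*36 = (8*(9 - 1*18))*36 = (8*(9 - 18))*36 = (8*(-9))*36 = -72*36 = -2592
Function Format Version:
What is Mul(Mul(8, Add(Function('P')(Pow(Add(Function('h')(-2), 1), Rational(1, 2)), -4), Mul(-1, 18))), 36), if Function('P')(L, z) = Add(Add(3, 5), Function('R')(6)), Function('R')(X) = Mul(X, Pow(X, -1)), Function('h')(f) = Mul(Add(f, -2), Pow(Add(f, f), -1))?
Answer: -2592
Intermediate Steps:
Function('h')(f) = Mul(Rational(1, 2), Pow(f, -1), Add(-2, f)) (Function('h')(f) = Mul(Add(-2, f), Pow(Mul(2, f), -1)) = Mul(Add(-2, f), Mul(Rational(1, 2), Pow(f, -1))) = Mul(Rational(1, 2), Pow(f, -1), Add(-2, f)))
Function('R')(X) = 1
Function('P')(L, z) = 9 (Function('P')(L, z) = Add(Add(3, 5), 1) = Add(8, 1) = 9)
Mul(Mul(8, Add(Function('P')(Pow(Add(Function('h')(-2), 1), Rational(1, 2)), -4), Mul(-1, 18))), 36) = Mul(Mul(8, Add(9, Mul(-1, 18))), 36) = Mul(Mul(8, Add(9, -18)), 36) = Mul(Mul(8, -9), 36) = Mul(-72, 36) = -2592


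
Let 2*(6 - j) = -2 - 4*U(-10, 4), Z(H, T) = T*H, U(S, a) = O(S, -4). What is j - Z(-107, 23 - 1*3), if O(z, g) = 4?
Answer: 2155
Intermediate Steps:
U(S, a) = 4
Z(H, T) = H*T
j = 15 (j = 6 - (-2 - 4*4)/2 = 6 - (-2 - 16)/2 = 6 - 1/2*(-18) = 6 + 9 = 15)
j - Z(-107, 23 - 1*3) = 15 - (-107)*(23 - 1*3) = 15 - (-107)*(23 - 3) = 15 - (-107)*20 = 15 - 1*(-2140) = 15 + 2140 = 2155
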